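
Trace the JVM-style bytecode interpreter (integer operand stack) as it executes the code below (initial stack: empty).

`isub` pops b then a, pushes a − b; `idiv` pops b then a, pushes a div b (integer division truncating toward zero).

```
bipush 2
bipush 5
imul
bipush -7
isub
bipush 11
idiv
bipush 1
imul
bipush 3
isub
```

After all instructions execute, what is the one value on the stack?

-2

bipush 2   2
bipush 5   2 5
imul       10
bipush -7  10 -7
isub       17
bipush 11  17 11
idiv       1
bipush 1   1 1
imul       1
bipush 3   1 3
isub       -2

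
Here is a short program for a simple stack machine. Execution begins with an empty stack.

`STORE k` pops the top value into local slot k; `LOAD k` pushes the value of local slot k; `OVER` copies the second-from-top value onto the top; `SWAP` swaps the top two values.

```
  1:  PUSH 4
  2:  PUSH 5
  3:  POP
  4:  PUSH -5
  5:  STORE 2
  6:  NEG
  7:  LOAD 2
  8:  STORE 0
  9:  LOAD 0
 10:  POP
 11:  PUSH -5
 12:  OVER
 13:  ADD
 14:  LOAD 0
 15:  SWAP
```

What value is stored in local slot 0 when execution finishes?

PUSH 4  → [4]
PUSH 5  → [4, 5]
POP     → [4]
PUSH -5 → [4, -5]
STORE 2 → [4]
NEG     → [-4]
LOAD 2  → [-4, -5]
STORE 0 → [-4]
LOAD 0  → [-4, -5]
POP     → [-4]
PUSH -5 → [-4, -5]
OVER    → [-4, -5, -4]
ADD     → [-4, -9]
LOAD 0  → [-4, -9, -5]
SWAP    → [-4, -5, -9]

-5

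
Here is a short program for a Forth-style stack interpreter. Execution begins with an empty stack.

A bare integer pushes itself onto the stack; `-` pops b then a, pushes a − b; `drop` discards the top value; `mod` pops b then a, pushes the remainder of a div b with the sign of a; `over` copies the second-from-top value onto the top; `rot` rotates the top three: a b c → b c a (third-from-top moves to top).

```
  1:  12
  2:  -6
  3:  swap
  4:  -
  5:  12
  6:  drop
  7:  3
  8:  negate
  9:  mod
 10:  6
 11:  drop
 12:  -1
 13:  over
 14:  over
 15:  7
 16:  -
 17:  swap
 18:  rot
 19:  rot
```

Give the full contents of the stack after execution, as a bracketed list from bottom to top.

[0, 0, -1, -8]

12     -> [12]
-6     -> [12, -6]
swap   -> [-6, 12]
-      -> [-18]
12     -> [-18, 12]
drop   -> [-18]
3      -> [-18, 3]
negate -> [-18, -3]
mod    -> [0]
6      -> [0, 6]
drop   -> [0]
-1     -> [0, -1]
over   -> [0, -1, 0]
over   -> [0, -1, 0, -1]
7      -> [0, -1, 0, -1, 7]
-      -> [0, -1, 0, -8]
swap   -> [0, -1, -8, 0]
rot    -> [0, -8, 0, -1]
rot    -> [0, 0, -1, -8]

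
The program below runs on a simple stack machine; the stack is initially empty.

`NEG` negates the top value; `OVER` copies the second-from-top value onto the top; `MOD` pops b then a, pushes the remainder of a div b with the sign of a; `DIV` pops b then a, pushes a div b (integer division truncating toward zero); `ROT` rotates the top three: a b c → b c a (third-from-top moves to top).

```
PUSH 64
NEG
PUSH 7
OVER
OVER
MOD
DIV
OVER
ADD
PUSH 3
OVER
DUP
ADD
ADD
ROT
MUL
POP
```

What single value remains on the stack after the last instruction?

PUSH 64 -> [64]
NEG     -> [-64]
PUSH 7  -> [-64, 7]
OVER    -> [-64, 7, -64]
OVER    -> [-64, 7, -64, 7]
MOD     -> [-64, 7, -1]
DIV     -> [-64, -7]
OVER    -> [-64, -7, -64]
ADD     -> [-64, -71]
PUSH 3  -> [-64, -71, 3]
OVER    -> [-64, -71, 3, -71]
DUP     -> [-64, -71, 3, -71, -71]
ADD     -> [-64, -71, 3, -142]
ADD     -> [-64, -71, -139]
ROT     -> [-71, -139, -64]
MUL     -> [-71, 8896]
POP     -> [-71]

-71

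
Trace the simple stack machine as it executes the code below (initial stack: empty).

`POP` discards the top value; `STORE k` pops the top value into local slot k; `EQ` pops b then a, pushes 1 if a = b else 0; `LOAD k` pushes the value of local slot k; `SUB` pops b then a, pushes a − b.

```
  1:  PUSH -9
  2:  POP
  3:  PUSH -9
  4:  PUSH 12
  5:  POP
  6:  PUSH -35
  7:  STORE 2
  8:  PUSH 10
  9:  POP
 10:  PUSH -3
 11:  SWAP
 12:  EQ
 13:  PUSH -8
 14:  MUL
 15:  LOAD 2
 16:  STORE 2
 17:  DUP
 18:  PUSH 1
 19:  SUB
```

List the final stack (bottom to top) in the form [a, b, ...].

PUSH -9   [-9]
POP       []
PUSH -9   [-9]
PUSH 12   [-9, 12]
POP       [-9]
PUSH -35  [-9, -35]
STORE 2   [-9]
PUSH 10   [-9, 10]
POP       [-9]
PUSH -3   [-9, -3]
SWAP      [-3, -9]
EQ        [0]
PUSH -8   [0, -8]
MUL       [0]
LOAD 2    [0, -35]
STORE 2   [0]
DUP       [0, 0]
PUSH 1    [0, 0, 1]
SUB       [0, -1]

[0, -1]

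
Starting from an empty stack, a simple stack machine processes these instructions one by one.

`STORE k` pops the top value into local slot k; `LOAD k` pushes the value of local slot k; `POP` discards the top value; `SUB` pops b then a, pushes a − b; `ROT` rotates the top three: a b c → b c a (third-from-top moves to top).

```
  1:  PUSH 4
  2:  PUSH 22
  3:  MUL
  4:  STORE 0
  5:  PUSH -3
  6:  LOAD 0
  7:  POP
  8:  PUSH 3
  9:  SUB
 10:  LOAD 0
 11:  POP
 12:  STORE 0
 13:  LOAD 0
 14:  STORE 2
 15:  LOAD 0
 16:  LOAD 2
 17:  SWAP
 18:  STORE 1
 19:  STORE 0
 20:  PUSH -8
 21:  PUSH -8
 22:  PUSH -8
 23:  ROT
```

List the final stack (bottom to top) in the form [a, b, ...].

PUSH 4   [4]
PUSH 22  [4, 22]
MUL      [88]
STORE 0  []
PUSH -3  [-3]
LOAD 0   [-3, 88]
POP      [-3]
PUSH 3   [-3, 3]
SUB      [-6]
LOAD 0   [-6, 88]
POP      [-6]
STORE 0  []
LOAD 0   [-6]
STORE 2  []
LOAD 0   [-6]
LOAD 2   [-6, -6]
SWAP     [-6, -6]
STORE 1  [-6]
STORE 0  []
PUSH -8  [-8]
PUSH -8  [-8, -8]
PUSH -8  [-8, -8, -8]
ROT      [-8, -8, -8]

[-8, -8, -8]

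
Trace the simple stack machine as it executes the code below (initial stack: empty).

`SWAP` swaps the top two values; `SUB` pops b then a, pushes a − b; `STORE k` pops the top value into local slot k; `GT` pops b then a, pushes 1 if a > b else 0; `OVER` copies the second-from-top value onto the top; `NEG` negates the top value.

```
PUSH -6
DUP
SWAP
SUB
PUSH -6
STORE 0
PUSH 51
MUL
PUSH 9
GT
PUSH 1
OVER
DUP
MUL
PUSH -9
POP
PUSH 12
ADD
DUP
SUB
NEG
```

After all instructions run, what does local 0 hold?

-6

PUSH -6 -> [-6]
DUP     -> [-6, -6]
SWAP    -> [-6, -6]
SUB     -> [0]
PUSH -6 -> [0, -6]
STORE 0 -> [0]
PUSH 51 -> [0, 51]
MUL     -> [0]
PUSH 9  -> [0, 9]
GT      -> [0]
PUSH 1  -> [0, 1]
OVER    -> [0, 1, 0]
DUP     -> [0, 1, 0, 0]
MUL     -> [0, 1, 0]
PUSH -9 -> [0, 1, 0, -9]
POP     -> [0, 1, 0]
PUSH 12 -> [0, 1, 0, 12]
ADD     -> [0, 1, 12]
DUP     -> [0, 1, 12, 12]
SUB     -> [0, 1, 0]
NEG     -> [0, 1, 0]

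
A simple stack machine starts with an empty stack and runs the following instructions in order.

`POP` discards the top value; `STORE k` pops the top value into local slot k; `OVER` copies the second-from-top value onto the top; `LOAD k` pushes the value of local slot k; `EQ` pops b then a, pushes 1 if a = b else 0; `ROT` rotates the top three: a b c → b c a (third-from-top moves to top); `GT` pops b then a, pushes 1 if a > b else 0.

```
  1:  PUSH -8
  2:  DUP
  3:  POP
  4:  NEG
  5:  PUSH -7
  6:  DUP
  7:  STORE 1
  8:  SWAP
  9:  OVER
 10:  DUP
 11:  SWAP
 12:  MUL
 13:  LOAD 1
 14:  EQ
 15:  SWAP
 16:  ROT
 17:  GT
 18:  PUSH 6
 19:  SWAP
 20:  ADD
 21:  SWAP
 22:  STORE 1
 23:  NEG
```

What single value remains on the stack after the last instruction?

PUSH -8 -> [-8]
DUP     -> [-8, -8]
POP     -> [-8]
NEG     -> [8]
PUSH -7 -> [8, -7]
DUP     -> [8, -7, -7]
STORE 1 -> [8, -7]
SWAP    -> [-7, 8]
OVER    -> [-7, 8, -7]
DUP     -> [-7, 8, -7, -7]
SWAP    -> [-7, 8, -7, -7]
MUL     -> [-7, 8, 49]
LOAD 1  -> [-7, 8, 49, -7]
EQ      -> [-7, 8, 0]
SWAP    -> [-7, 0, 8]
ROT     -> [0, 8, -7]
GT      -> [0, 1]
PUSH 6  -> [0, 1, 6]
SWAP    -> [0, 6, 1]
ADD     -> [0, 7]
SWAP    -> [7, 0]
STORE 1 -> [7]
NEG     -> [-7]

-7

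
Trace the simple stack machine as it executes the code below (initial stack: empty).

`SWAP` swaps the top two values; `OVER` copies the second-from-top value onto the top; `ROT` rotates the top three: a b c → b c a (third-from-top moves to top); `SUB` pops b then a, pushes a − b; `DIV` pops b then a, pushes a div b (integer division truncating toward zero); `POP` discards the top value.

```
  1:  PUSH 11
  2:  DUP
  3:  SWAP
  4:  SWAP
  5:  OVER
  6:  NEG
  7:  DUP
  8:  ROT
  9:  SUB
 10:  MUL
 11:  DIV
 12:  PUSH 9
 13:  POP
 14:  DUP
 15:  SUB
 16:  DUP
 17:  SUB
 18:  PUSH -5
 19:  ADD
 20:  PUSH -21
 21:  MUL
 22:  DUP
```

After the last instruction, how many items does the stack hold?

2

PUSH 11   11
DUP       11 11
SWAP      11 11
SWAP      11 11
OVER      11 11 11
NEG       11 11 -11
DUP       11 11 -11 -11
ROT       11 -11 -11 11
SUB       11 -11 -22
MUL       11 242
DIV       0
PUSH 9    0 9
POP       0
DUP       0 0
SUB       0
DUP       0 0
SUB       0
PUSH -5   0 -5
ADD       -5
PUSH -21  -5 -21
MUL       105
DUP       105 105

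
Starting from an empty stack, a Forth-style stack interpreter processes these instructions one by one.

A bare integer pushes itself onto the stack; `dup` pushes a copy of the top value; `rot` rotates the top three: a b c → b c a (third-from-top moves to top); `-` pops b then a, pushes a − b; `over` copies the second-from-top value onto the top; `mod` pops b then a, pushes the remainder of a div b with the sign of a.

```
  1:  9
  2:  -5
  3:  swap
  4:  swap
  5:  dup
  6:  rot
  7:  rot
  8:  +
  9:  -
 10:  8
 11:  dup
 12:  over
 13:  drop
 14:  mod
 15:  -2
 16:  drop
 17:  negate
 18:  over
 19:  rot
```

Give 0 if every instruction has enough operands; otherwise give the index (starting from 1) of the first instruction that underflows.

0

9      : [9]
-5     : [9, -5]
swap   : [-5, 9]
swap   : [9, -5]
dup    : [9, -5, -5]
rot    : [-5, -5, 9]
rot    : [-5, 9, -5]
+      : [-5, 4]
-      : [-9]
8      : [-9, 8]
dup    : [-9, 8, 8]
over   : [-9, 8, 8, 8]
drop   : [-9, 8, 8]
mod    : [-9, 0]
-2     : [-9, 0, -2]
drop   : [-9, 0]
negate : [-9, 0]
over   : [-9, 0, -9]
rot    : [0, -9, -9]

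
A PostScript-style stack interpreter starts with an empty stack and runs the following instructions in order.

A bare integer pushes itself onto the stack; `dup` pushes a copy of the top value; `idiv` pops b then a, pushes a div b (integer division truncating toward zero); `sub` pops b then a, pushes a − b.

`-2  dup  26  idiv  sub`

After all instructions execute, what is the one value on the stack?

-2

-2   : -2
dup  : -2 -2
26   : -2 -2 26
idiv : -2 0
sub  : -2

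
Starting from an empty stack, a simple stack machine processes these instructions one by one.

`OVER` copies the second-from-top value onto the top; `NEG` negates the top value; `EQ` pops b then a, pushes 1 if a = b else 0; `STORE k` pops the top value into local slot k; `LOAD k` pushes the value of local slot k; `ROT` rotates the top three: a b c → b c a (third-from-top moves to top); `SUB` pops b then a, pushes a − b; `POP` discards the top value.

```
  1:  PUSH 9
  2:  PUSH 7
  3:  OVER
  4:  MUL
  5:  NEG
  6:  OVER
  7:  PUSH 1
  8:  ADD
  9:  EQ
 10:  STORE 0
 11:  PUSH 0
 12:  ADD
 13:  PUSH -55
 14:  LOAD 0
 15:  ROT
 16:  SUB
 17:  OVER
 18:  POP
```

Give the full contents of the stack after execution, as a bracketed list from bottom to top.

PUSH 9   : [9]
PUSH 7   : [9, 7]
OVER     : [9, 7, 9]
MUL      : [9, 63]
NEG      : [9, -63]
OVER     : [9, -63, 9]
PUSH 1   : [9, -63, 9, 1]
ADD      : [9, -63, 10]
EQ       : [9, 0]
STORE 0  : [9]
PUSH 0   : [9, 0]
ADD      : [9]
PUSH -55 : [9, -55]
LOAD 0   : [9, -55, 0]
ROT      : [-55, 0, 9]
SUB      : [-55, -9]
OVER     : [-55, -9, -55]
POP      : [-55, -9]

[-55, -9]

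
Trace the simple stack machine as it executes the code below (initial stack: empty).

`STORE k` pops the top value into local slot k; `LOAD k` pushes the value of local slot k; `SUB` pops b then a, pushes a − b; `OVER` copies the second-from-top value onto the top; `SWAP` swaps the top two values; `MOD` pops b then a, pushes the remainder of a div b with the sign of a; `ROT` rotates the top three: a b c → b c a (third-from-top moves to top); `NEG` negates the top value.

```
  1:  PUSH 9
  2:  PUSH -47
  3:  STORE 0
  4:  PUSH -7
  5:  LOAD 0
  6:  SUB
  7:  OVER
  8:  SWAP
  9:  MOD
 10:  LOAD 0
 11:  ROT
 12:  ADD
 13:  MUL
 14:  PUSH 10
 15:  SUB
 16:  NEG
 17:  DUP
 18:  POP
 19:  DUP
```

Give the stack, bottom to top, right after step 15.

[-352]

PUSH 9   → 9
PUSH -47 → 9 -47
STORE 0  → 9
PUSH -7  → 9 -7
LOAD 0   → 9 -7 -47
SUB      → 9 40
OVER     → 9 40 9
SWAP     → 9 9 40
MOD      → 9 9
LOAD 0   → 9 9 -47
ROT      → 9 -47 9
ADD      → 9 -38
MUL      → -342
PUSH 10  → -342 10
SUB      → -352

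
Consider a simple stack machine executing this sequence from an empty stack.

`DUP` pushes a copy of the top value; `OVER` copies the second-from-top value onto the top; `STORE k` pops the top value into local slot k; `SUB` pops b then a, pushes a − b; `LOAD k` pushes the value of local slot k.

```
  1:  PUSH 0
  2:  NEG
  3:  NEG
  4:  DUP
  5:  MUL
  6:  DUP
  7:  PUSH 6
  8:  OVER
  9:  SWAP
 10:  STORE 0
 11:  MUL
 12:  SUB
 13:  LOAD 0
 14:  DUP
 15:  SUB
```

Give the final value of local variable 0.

6

PUSH 0  : 0
NEG     : 0
NEG     : 0
DUP     : 0 0
MUL     : 0
DUP     : 0 0
PUSH 6  : 0 0 6
OVER    : 0 0 6 0
SWAP    : 0 0 0 6
STORE 0 : 0 0 0
MUL     : 0 0
SUB     : 0
LOAD 0  : 0 6
DUP     : 0 6 6
SUB     : 0 0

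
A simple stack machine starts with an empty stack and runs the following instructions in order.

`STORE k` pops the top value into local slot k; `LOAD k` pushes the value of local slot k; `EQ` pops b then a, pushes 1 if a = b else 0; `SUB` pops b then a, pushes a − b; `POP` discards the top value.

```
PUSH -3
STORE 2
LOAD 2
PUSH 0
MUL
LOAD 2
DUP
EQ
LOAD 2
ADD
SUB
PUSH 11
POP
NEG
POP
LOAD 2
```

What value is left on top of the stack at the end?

PUSH -3 -> [-3]
STORE 2 -> []
LOAD 2  -> [-3]
PUSH 0  -> [-3, 0]
MUL     -> [0]
LOAD 2  -> [0, -3]
DUP     -> [0, -3, -3]
EQ      -> [0, 1]
LOAD 2  -> [0, 1, -3]
ADD     -> [0, -2]
SUB     -> [2]
PUSH 11 -> [2, 11]
POP     -> [2]
NEG     -> [-2]
POP     -> []
LOAD 2  -> [-3]

-3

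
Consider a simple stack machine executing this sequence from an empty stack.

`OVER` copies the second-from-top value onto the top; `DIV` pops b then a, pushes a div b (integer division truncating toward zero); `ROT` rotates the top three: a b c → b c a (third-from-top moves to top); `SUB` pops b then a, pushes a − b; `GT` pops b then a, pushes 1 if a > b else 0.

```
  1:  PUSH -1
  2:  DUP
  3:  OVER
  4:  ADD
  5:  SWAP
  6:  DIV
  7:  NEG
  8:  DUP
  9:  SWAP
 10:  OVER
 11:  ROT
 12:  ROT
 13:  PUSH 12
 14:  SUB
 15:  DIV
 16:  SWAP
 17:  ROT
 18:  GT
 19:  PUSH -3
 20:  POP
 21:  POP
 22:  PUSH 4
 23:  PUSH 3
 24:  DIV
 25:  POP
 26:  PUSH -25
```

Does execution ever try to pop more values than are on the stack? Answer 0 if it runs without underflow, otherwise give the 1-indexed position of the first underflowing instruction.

17

PUSH -1 → -1
DUP     → -1 -1
OVER    → -1 -1 -1
ADD     → -1 -2
SWAP    → -2 -1
DIV     → 2
NEG     → -2
DUP     → -2 -2
SWAP    → -2 -2
OVER    → -2 -2 -2
ROT     → -2 -2 -2
ROT     → -2 -2 -2
PUSH 12 → -2 -2 -2 12
SUB     → -2 -2 -14
DIV     → -2 0
SWAP    → 0 -2
ROT  — needs 3 operands, stack has 2 → underflow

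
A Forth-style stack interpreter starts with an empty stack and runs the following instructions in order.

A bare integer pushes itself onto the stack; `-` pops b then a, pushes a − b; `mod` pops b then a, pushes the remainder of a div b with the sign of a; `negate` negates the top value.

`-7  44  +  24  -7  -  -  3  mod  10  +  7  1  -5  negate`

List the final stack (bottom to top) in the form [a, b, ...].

[10, 7, 1, 5]

-7     → -7
44     → -7 44
+      → 37
24     → 37 24
-7     → 37 24 -7
-      → 37 31
-      → 6
3      → 6 3
mod    → 0
10     → 0 10
+      → 10
7      → 10 7
1      → 10 7 1
-5     → 10 7 1 -5
negate → 10 7 1 5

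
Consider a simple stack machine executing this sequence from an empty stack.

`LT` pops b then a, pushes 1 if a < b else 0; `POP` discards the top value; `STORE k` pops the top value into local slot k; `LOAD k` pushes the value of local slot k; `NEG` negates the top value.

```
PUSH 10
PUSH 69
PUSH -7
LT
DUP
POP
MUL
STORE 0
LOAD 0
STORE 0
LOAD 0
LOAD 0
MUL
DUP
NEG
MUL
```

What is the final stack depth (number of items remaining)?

1

PUSH 10  10
PUSH 69  10 69
PUSH -7  10 69 -7
LT       10 0
DUP      10 0 0
POP      10 0
MUL      0
STORE 0  (empty)
LOAD 0   0
STORE 0  (empty)
LOAD 0   0
LOAD 0   0 0
MUL      0
DUP      0 0
NEG      0 0
MUL      0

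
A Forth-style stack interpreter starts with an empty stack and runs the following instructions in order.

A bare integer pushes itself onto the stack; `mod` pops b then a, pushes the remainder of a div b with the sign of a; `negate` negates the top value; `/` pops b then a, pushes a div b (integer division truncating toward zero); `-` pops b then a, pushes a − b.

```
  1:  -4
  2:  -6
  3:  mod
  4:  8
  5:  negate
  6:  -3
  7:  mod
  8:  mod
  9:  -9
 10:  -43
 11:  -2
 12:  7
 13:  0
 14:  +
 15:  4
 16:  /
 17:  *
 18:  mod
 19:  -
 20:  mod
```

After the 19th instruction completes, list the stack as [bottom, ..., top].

[0, -8]

-4     → [-4]
-6     → [-4, -6]
mod    → [-4]
8      → [-4, 8]
negate → [-4, -8]
-3     → [-4, -8, -3]
mod    → [-4, -2]
mod    → [0]
-9     → [0, -9]
-43    → [0, -9, -43]
-2     → [0, -9, -43, -2]
7      → [0, -9, -43, -2, 7]
0      → [0, -9, -43, -2, 7, 0]
+      → [0, -9, -43, -2, 7]
4      → [0, -9, -43, -2, 7, 4]
/      → [0, -9, -43, -2, 1]
*      → [0, -9, -43, -2]
mod    → [0, -9, -1]
-      → [0, -8]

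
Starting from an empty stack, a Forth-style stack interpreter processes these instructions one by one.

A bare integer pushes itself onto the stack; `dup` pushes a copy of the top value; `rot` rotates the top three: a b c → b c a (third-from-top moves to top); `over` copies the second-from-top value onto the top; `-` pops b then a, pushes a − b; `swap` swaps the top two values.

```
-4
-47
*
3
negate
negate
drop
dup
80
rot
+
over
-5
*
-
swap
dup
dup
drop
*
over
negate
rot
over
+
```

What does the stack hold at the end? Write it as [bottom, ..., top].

-4     : [-4]
-47    : [-4, -47]
*      : [188]
3      : [188, 3]
negate : [188, -3]
negate : [188, 3]
drop   : [188]
dup    : [188, 188]
80     : [188, 188, 80]
rot    : [188, 80, 188]
+      : [188, 268]
over   : [188, 268, 188]
-5     : [188, 268, 188, -5]
*      : [188, 268, -940]
-      : [188, 1208]
swap   : [1208, 188]
dup    : [1208, 188, 188]
dup    : [1208, 188, 188, 188]
drop   : [1208, 188, 188]
*      : [1208, 35344]
over   : [1208, 35344, 1208]
negate : [1208, 35344, -1208]
rot    : [35344, -1208, 1208]
over   : [35344, -1208, 1208, -1208]
+      : [35344, -1208, 0]

[35344, -1208, 0]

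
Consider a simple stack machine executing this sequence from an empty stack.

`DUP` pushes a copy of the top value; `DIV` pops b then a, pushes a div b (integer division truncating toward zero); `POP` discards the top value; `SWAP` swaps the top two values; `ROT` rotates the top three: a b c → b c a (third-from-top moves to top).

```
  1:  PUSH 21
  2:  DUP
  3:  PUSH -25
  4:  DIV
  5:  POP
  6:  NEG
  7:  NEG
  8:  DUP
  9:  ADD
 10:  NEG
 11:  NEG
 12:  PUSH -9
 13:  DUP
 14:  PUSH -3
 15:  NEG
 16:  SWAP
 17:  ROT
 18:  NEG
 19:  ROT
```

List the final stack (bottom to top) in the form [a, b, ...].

PUSH 21  -> 21
DUP      -> 21 21
PUSH -25 -> 21 21 -25
DIV      -> 21 0
POP      -> 21
NEG      -> -21
NEG      -> 21
DUP      -> 21 21
ADD      -> 42
NEG      -> -42
NEG      -> 42
PUSH -9  -> 42 -9
DUP      -> 42 -9 -9
PUSH -3  -> 42 -9 -9 -3
NEG      -> 42 -9 -9 3
SWAP     -> 42 -9 3 -9
ROT      -> 42 3 -9 -9
NEG      -> 42 3 -9 9
ROT      -> 42 -9 9 3

[42, -9, 9, 3]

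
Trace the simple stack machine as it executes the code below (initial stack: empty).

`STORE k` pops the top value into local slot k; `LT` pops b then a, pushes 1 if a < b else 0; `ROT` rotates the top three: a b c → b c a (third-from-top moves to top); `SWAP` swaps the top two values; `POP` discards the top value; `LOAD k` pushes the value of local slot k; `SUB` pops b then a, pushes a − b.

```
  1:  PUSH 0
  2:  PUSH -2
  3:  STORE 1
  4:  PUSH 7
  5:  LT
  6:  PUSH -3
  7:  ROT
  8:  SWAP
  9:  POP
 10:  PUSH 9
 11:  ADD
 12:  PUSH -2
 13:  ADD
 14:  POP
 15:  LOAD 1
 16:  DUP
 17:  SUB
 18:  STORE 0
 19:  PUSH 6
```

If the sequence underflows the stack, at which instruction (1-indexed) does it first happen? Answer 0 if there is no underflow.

7

PUSH 0  : 0
PUSH -2 : 0 -2
STORE 1 : 0
PUSH 7  : 0 7
LT      : 1
PUSH -3 : 1 -3
ROT  — needs 3 operands, stack has 2 → underflow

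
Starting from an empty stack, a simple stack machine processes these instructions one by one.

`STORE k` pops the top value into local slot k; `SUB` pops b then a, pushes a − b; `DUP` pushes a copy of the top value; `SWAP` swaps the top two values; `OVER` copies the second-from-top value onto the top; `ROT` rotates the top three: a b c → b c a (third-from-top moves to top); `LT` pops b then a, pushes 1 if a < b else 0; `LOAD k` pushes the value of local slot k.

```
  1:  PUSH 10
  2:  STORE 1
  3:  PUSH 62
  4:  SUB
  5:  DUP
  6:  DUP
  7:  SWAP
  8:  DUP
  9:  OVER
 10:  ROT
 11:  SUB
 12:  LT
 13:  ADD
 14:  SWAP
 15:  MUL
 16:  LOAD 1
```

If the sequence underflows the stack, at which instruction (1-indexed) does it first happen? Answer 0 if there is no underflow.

4

PUSH 10 : 10
STORE 1 : (empty)
PUSH 62 : 62
SUB  — needs 2 operands, stack has 1 → underflow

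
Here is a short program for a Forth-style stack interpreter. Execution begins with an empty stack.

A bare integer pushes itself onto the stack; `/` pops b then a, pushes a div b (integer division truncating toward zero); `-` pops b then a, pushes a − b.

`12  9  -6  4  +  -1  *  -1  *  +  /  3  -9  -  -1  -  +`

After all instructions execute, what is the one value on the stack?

14

12 : [12]
9  : [12, 9]
-6 : [12, 9, -6]
4  : [12, 9, -6, 4]
+  : [12, 9, -2]
-1 : [12, 9, -2, -1]
*  : [12, 9, 2]
-1 : [12, 9, 2, -1]
*  : [12, 9, -2]
+  : [12, 7]
/  : [1]
3  : [1, 3]
-9 : [1, 3, -9]
-  : [1, 12]
-1 : [1, 12, -1]
-  : [1, 13]
+  : [14]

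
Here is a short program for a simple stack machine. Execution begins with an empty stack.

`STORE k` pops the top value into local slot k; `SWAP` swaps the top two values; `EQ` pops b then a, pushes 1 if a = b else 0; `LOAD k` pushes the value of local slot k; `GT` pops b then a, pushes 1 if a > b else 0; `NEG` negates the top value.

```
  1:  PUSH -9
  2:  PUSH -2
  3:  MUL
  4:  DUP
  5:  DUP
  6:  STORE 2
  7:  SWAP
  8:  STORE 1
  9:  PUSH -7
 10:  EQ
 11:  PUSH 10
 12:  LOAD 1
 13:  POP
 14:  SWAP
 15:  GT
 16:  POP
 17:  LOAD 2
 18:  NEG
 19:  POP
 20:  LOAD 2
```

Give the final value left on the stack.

18

PUSH -9 : -9
PUSH -2 : -9 -2
MUL     : 18
DUP     : 18 18
DUP     : 18 18 18
STORE 2 : 18 18
SWAP    : 18 18
STORE 1 : 18
PUSH -7 : 18 -7
EQ      : 0
PUSH 10 : 0 10
LOAD 1  : 0 10 18
POP     : 0 10
SWAP    : 10 0
GT      : 1
POP     : (empty)
LOAD 2  : 18
NEG     : -18
POP     : (empty)
LOAD 2  : 18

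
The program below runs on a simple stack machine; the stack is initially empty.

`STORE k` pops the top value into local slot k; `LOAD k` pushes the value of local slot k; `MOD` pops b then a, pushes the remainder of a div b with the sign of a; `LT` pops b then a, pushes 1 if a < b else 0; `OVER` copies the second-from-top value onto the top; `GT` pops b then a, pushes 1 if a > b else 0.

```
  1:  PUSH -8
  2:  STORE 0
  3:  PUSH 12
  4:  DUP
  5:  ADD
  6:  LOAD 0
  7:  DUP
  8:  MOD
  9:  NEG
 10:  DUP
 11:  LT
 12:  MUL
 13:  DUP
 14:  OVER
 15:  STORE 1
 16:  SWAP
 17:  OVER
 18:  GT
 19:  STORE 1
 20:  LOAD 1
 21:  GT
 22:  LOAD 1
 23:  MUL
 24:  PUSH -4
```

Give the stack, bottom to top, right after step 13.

[0, 0]

PUSH -8 → -8
STORE 0 → (empty)
PUSH 12 → 12
DUP     → 12 12
ADD     → 24
LOAD 0  → 24 -8
DUP     → 24 -8 -8
MOD     → 24 0
NEG     → 24 0
DUP     → 24 0 0
LT      → 24 0
MUL     → 0
DUP     → 0 0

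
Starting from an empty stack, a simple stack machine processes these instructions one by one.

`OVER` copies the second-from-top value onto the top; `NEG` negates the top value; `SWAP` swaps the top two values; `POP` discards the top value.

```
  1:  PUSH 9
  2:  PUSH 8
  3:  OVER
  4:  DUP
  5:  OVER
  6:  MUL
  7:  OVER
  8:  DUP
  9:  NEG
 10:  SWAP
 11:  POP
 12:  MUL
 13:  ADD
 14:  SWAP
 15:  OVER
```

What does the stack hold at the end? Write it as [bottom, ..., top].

PUSH 9 -> [9]
PUSH 8 -> [9, 8]
OVER   -> [9, 8, 9]
DUP    -> [9, 8, 9, 9]
OVER   -> [9, 8, 9, 9, 9]
MUL    -> [9, 8, 9, 81]
OVER   -> [9, 8, 9, 81, 9]
DUP    -> [9, 8, 9, 81, 9, 9]
NEG    -> [9, 8, 9, 81, 9, -9]
SWAP   -> [9, 8, 9, 81, -9, 9]
POP    -> [9, 8, 9, 81, -9]
MUL    -> [9, 8, 9, -729]
ADD    -> [9, 8, -720]
SWAP   -> [9, -720, 8]
OVER   -> [9, -720, 8, -720]

[9, -720, 8, -720]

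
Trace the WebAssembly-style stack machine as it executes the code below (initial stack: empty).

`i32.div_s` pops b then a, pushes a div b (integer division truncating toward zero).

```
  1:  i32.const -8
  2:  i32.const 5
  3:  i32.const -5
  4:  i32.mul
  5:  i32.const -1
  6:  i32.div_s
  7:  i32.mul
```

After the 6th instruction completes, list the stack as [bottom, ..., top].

i32.const -8 → [-8]
i32.const 5  → [-8, 5]
i32.const -5 → [-8, 5, -5]
i32.mul      → [-8, -25]
i32.const -1 → [-8, -25, -1]
i32.div_s    → [-8, 25]

[-8, 25]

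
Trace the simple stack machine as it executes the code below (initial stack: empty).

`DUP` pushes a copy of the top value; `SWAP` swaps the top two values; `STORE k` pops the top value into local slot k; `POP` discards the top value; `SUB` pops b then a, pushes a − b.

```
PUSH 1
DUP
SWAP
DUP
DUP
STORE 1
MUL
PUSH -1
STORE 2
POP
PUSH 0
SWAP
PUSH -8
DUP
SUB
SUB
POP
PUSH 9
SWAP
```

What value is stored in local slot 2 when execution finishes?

PUSH 1  → [1]
DUP     → [1, 1]
SWAP    → [1, 1]
DUP     → [1, 1, 1]
DUP     → [1, 1, 1, 1]
STORE 1 → [1, 1, 1]
MUL     → [1, 1]
PUSH -1 → [1, 1, -1]
STORE 2 → [1, 1]
POP     → [1]
PUSH 0  → [1, 0]
SWAP    → [0, 1]
PUSH -8 → [0, 1, -8]
DUP     → [0, 1, -8, -8]
SUB     → [0, 1, 0]
SUB     → [0, 1]
POP     → [0]
PUSH 9  → [0, 9]
SWAP    → [9, 0]

-1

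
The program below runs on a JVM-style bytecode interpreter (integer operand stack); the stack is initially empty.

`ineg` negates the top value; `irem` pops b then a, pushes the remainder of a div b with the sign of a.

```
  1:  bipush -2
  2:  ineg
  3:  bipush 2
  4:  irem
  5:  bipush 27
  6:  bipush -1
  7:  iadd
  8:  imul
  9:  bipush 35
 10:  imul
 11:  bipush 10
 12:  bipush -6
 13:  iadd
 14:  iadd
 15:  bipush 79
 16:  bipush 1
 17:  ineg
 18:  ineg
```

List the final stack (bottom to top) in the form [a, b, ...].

[4, 79, 1]

bipush -2 : [-2]
ineg      : [2]
bipush 2  : [2, 2]
irem      : [0]
bipush 27 : [0, 27]
bipush -1 : [0, 27, -1]
iadd      : [0, 26]
imul      : [0]
bipush 35 : [0, 35]
imul      : [0]
bipush 10 : [0, 10]
bipush -6 : [0, 10, -6]
iadd      : [0, 4]
iadd      : [4]
bipush 79 : [4, 79]
bipush 1  : [4, 79, 1]
ineg      : [4, 79, -1]
ineg      : [4, 79, 1]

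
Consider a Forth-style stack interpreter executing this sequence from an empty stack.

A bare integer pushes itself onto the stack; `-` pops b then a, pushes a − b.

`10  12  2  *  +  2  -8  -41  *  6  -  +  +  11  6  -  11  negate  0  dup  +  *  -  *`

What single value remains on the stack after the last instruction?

1790

10     -> 10
12     -> 10 12
2      -> 10 12 2
*      -> 10 24
+      -> 34
2      -> 34 2
-8     -> 34 2 -8
-41    -> 34 2 -8 -41
*      -> 34 2 328
6      -> 34 2 328 6
-      -> 34 2 322
+      -> 34 324
+      -> 358
11     -> 358 11
6      -> 358 11 6
-      -> 358 5
11     -> 358 5 11
negate -> 358 5 -11
0      -> 358 5 -11 0
dup    -> 358 5 -11 0 0
+      -> 358 5 -11 0
*      -> 358 5 0
-      -> 358 5
*      -> 1790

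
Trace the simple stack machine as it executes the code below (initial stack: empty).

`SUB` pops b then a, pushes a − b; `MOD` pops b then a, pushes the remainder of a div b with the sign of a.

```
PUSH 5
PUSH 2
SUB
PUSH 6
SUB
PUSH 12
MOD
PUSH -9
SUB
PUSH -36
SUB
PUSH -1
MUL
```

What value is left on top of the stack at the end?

PUSH 5   -> [5]
PUSH 2   -> [5, 2]
SUB      -> [3]
PUSH 6   -> [3, 6]
SUB      -> [-3]
PUSH 12  -> [-3, 12]
MOD      -> [-3]
PUSH -9  -> [-3, -9]
SUB      -> [6]
PUSH -36 -> [6, -36]
SUB      -> [42]
PUSH -1  -> [42, -1]
MUL      -> [-42]

-42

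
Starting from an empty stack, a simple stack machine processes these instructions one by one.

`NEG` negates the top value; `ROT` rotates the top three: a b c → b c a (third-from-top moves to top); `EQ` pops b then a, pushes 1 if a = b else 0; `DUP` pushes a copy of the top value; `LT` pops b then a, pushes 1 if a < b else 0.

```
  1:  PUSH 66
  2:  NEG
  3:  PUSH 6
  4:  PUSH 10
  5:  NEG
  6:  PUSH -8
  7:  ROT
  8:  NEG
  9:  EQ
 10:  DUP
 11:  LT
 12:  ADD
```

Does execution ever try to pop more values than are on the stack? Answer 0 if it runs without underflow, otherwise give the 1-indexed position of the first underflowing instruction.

0

PUSH 66 -> [66]
NEG     -> [-66]
PUSH 6  -> [-66, 6]
PUSH 10 -> [-66, 6, 10]
NEG     -> [-66, 6, -10]
PUSH -8 -> [-66, 6, -10, -8]
ROT     -> [-66, -10, -8, 6]
NEG     -> [-66, -10, -8, -6]
EQ      -> [-66, -10, 0]
DUP     -> [-66, -10, 0, 0]
LT      -> [-66, -10, 0]
ADD     -> [-66, -10]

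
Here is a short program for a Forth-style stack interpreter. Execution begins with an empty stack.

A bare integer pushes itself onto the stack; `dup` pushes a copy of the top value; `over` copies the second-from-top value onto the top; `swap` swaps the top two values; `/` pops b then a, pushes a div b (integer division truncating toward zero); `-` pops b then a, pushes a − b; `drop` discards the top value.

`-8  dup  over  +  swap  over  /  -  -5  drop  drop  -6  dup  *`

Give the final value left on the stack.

36

-8   -> -8
dup  -> -8 -8
over -> -8 -8 -8
+    -> -8 -16
swap -> -16 -8
over -> -16 -8 -16
/    -> -16 0
-    -> -16
-5   -> -16 -5
drop -> -16
drop -> (empty)
-6   -> -6
dup  -> -6 -6
*    -> 36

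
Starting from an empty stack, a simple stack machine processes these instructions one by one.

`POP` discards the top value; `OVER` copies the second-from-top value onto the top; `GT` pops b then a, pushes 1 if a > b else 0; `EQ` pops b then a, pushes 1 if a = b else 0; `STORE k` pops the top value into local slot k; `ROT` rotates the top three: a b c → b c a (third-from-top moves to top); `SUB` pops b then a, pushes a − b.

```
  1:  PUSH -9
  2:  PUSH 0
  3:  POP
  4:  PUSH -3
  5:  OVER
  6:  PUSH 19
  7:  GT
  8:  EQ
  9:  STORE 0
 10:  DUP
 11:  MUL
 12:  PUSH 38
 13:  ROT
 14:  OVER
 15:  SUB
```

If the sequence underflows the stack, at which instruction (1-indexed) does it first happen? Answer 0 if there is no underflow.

PUSH -9 : [-9]
PUSH 0  : [-9, 0]
POP     : [-9]
PUSH -3 : [-9, -3]
OVER    : [-9, -3, -9]
PUSH 19 : [-9, -3, -9, 19]
GT      : [-9, -3, 0]
EQ      : [-9, 0]
STORE 0 : [-9]
DUP     : [-9, -9]
MUL     : [81]
PUSH 38 : [81, 38]
ROT  — needs 3 operands, stack has 2 → underflow

13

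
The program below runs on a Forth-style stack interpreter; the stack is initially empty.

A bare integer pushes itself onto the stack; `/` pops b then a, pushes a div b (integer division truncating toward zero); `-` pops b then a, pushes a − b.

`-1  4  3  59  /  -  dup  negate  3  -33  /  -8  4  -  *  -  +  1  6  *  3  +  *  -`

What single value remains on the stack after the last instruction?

-1     → [-1]
4      → [-1, 4]
3      → [-1, 4, 3]
59     → [-1, 4, 3, 59]
/      → [-1, 4, 0]
-      → [-1, 4]
dup    → [-1, 4, 4]
negate → [-1, 4, -4]
3      → [-1, 4, -4, 3]
-33    → [-1, 4, -4, 3, -33]
/      → [-1, 4, -4, 0]
-8     → [-1, 4, -4, 0, -8]
4      → [-1, 4, -4, 0, -8, 4]
-      → [-1, 4, -4, 0, -12]
*      → [-1, 4, -4, 0]
-      → [-1, 4, -4]
+      → [-1, 0]
1      → [-1, 0, 1]
6      → [-1, 0, 1, 6]
*      → [-1, 0, 6]
3      → [-1, 0, 6, 3]
+      → [-1, 0, 9]
*      → [-1, 0]
-      → [-1]

-1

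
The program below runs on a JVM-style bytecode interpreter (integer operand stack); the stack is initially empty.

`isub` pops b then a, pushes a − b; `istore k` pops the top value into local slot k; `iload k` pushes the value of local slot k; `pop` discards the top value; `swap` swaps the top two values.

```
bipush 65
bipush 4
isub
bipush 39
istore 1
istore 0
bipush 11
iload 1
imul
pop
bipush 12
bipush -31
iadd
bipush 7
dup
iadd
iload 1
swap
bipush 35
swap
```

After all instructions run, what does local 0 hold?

bipush 65  → 65
bipush 4   → 65 4
isub       → 61
bipush 39  → 61 39
istore 1   → 61
istore 0   → (empty)
bipush 11  → 11
iload 1    → 11 39
imul       → 429
pop        → (empty)
bipush 12  → 12
bipush -31 → 12 -31
iadd       → -19
bipush 7   → -19 7
dup        → -19 7 7
iadd       → -19 14
iload 1    → -19 14 39
swap       → -19 39 14
bipush 35  → -19 39 14 35
swap       → -19 39 35 14

61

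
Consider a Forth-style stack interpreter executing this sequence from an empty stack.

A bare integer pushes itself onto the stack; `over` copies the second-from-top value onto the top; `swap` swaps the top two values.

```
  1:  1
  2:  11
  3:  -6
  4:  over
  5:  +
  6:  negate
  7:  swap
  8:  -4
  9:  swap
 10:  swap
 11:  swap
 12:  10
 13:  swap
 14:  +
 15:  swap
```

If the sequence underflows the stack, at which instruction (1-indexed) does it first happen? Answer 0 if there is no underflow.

1      → 1
11     → 1 11
-6     → 1 11 -6
over   → 1 11 -6 11
+      → 1 11 5
negate → 1 11 -5
swap   → 1 -5 11
-4     → 1 -5 11 -4
swap   → 1 -5 -4 11
swap   → 1 -5 11 -4
swap   → 1 -5 -4 11
10     → 1 -5 -4 11 10
swap   → 1 -5 -4 10 11
+      → 1 -5 -4 21
swap   → 1 -5 21 -4

0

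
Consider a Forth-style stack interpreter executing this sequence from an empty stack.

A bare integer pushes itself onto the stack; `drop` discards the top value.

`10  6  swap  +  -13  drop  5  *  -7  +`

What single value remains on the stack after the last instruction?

73

10   : 10
6    : 10 6
swap : 6 10
+    : 16
-13  : 16 -13
drop : 16
5    : 16 5
*    : 80
-7   : 80 -7
+    : 73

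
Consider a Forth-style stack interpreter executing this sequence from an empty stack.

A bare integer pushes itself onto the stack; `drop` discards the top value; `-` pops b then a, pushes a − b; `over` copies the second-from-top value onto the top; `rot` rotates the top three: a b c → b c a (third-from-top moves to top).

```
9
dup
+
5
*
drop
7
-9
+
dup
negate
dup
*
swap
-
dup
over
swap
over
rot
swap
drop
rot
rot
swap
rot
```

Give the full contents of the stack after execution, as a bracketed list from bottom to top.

[6, 6, 6]

9       [9]
dup     [9, 9]
+       [18]
5       [18, 5]
*       [90]
drop    []
7       [7]
-9      [7, -9]
+       [-2]
dup     [-2, -2]
negate  [-2, 2]
dup     [-2, 2, 2]
*       [-2, 4]
swap    [4, -2]
-       [6]
dup     [6, 6]
over    [6, 6, 6]
swap    [6, 6, 6]
over    [6, 6, 6, 6]
rot     [6, 6, 6, 6]
swap    [6, 6, 6, 6]
drop    [6, 6, 6]
rot     [6, 6, 6]
rot     [6, 6, 6]
swap    [6, 6, 6]
rot     [6, 6, 6]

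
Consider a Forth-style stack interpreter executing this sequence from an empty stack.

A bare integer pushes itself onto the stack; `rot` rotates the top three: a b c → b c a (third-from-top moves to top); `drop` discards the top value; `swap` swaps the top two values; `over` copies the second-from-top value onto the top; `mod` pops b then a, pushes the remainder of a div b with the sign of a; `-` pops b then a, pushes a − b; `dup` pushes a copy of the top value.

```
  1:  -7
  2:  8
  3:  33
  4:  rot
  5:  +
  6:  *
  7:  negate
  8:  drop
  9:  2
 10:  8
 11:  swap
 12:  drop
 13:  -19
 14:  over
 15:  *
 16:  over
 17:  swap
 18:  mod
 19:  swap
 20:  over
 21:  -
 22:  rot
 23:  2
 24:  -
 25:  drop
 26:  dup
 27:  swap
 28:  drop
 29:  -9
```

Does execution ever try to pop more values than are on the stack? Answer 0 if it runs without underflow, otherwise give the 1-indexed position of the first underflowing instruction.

-7     : [-7]
8      : [-7, 8]
33     : [-7, 8, 33]
rot    : [8, 33, -7]
+      : [8, 26]
*      : [208]
negate : [-208]
drop   : []
2      : [2]
8      : [2, 8]
swap   : [8, 2]
drop   : [8]
-19    : [8, -19]
over   : [8, -19, 8]
*      : [8, -152]
over   : [8, -152, 8]
swap   : [8, 8, -152]
mod    : [8, 8]
swap   : [8, 8]
over   : [8, 8, 8]
-      : [8, 0]
rot  — needs 3 operands, stack has 2 → underflow

22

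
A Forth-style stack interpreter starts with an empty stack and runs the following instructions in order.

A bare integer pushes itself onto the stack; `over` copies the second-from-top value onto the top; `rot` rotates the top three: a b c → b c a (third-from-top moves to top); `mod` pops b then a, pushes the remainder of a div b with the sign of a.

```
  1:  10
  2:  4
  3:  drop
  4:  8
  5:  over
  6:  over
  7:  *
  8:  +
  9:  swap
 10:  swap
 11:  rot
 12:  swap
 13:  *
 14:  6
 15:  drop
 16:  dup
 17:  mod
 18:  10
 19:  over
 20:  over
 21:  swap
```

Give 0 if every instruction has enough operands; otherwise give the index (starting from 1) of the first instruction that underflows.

11

10   → [10]
4    → [10, 4]
drop → [10]
8    → [10, 8]
over → [10, 8, 10]
over → [10, 8, 10, 8]
*    → [10, 8, 80]
+    → [10, 88]
swap → [88, 10]
swap → [10, 88]
rot  — needs 3 operands, stack has 2 → underflow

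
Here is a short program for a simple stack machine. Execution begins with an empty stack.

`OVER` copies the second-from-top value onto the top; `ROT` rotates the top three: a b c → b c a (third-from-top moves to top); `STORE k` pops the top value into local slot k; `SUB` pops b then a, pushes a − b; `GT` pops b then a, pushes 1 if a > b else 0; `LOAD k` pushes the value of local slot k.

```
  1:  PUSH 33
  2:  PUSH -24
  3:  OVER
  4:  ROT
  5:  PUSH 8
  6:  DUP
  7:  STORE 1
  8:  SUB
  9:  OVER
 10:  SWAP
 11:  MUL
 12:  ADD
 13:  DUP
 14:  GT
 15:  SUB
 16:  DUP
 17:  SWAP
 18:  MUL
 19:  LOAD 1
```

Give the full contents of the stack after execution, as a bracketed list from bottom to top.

PUSH 33  → [33]
PUSH -24 → [33, -24]
OVER     → [33, -24, 33]
ROT      → [-24, 33, 33]
PUSH 8   → [-24, 33, 33, 8]
DUP      → [-24, 33, 33, 8, 8]
STORE 1  → [-24, 33, 33, 8]
SUB      → [-24, 33, 25]
OVER     → [-24, 33, 25, 33]
SWAP     → [-24, 33, 33, 25]
MUL      → [-24, 33, 825]
ADD      → [-24, 858]
DUP      → [-24, 858, 858]
GT       → [-24, 0]
SUB      → [-24]
DUP      → [-24, -24]
SWAP     → [-24, -24]
MUL      → [576]
LOAD 1   → [576, 8]

[576, 8]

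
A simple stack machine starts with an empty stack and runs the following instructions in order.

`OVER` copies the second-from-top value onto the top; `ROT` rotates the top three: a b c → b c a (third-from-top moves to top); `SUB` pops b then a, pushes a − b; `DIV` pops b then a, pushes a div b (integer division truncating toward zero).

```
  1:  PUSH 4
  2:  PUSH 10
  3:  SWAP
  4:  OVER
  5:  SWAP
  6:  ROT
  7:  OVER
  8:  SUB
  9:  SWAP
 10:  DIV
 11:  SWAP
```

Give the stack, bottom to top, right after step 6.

[10, 4, 10]

PUSH 4  : [4]
PUSH 10 : [4, 10]
SWAP    : [10, 4]
OVER    : [10, 4, 10]
SWAP    : [10, 10, 4]
ROT     : [10, 4, 10]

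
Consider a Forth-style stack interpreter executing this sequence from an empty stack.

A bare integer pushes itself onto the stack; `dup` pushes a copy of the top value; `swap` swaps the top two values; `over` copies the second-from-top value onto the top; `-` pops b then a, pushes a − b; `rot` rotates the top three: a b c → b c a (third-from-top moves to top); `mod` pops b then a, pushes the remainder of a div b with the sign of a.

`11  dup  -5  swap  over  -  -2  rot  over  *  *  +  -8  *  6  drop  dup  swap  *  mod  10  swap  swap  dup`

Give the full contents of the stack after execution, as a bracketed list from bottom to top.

11    11
dup   11 11
-5    11 11 -5
swap  11 -5 11
over  11 -5 11 -5
-     11 -5 16
-2    11 -5 16 -2
rot   11 16 -2 -5
over  11 16 -2 -5 -2
*     11 16 -2 10
*     11 16 -20
+     11 -4
-8    11 -4 -8
*     11 32
6     11 32 6
drop  11 32
dup   11 32 32
swap  11 32 32
*     11 1024
mod   11
10    11 10
swap  10 11
swap  11 10
dup   11 10 10

[11, 10, 10]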